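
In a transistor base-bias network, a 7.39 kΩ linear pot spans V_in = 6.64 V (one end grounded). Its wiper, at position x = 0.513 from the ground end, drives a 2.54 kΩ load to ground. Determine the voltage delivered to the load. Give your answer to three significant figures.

V_out ≈ 1.97 V

The pot divides into 3.599 kΩ above the wiper and 3.791 kΩ below.
Lower segment in parallel with the load: 3.791 ‖ 2.54 = 1.521 kΩ.
V_out = 6.64 × 1.521/(3.599 + 1.521) = 1.973 V.
(Unloaded: V_out = x·V_in = 3.41 V.)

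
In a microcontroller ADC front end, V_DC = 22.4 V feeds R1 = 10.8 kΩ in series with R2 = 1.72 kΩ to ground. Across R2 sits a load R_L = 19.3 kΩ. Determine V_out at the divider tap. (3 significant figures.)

V_out ≈ 2.86 V

R2 ‖ R_L = (1.72 × 19.3)/(1.72 + 19.3) = 1.579 kΩ.
Then V_out = V_DC · R2'/(R1 + R2') = 22.4 × 1.579/12.38 = 2.858 V.
(Unloaded it would be 3.08 V; the load pulls it down.)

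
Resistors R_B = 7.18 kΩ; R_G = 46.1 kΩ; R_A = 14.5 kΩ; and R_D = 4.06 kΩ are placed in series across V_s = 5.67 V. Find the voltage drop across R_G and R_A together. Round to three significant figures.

V ≈ 4.78 V

Total series resistance ΣR = 7.18 + 46.1 + 14.5 + 4.06 = 71.84 kΩ.
R_{R_G..R_A} = 46.1 + 14.5 = 60.60 kΩ.
By the voltage-divider rule, V = 5.67 × 60.60/71.84 = 4.783 V.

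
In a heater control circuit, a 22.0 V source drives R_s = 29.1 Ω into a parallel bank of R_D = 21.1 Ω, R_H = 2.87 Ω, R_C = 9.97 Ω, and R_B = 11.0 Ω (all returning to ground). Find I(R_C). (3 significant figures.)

I ≈ 0.122 A

Parallel bank: R_p = 1/(1/21.1 + 1/2.87 + 1/9.97 + 1/11.0) = 1.703 Ω.
V_A = 22.0 × 1.703/30.80 = 1.217 V.
I(R_C) = V_A / R_C = 1.217/9.97 = 0.1220 A.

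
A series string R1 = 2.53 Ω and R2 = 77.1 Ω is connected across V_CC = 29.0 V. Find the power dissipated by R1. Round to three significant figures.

P ≈ 0.336 W

Series current I = V_CC/ΣR = 29.0/79.63 = 0.3642 A.
P(R1) = I²·R1 = (0.3642)² × 2.53 = 0.3356 W.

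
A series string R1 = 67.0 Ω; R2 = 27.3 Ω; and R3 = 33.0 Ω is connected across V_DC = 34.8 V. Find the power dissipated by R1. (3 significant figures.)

P ≈ 5.01 W

The common current is I = 34.8/127.3 = 0.2734 A.
P = I²R = 0.07473 × 67.0 = 5.007 W.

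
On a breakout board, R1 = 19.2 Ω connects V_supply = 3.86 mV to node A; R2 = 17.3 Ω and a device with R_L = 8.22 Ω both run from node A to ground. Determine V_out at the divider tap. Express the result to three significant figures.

V_out ≈ 0.868 mV

R2 ‖ R_L = (17.3 × 8.22)/(17.3 + 8.22) = 5.572 Ω.
Now apply the divider: V_out = 3.86 × 0.2249 = 0.8683 mV.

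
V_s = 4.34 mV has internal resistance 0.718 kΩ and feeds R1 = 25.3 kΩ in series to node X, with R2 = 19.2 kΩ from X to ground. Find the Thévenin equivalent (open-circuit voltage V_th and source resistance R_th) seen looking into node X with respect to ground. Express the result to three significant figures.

R1' = 0.718 + 25.3 = 26.02 kΩ (source resistance + R1).
V_th is the unloaded tap voltage: V_s · R2/(R1'+R2) = 4.34 × 0.4246 = 1.843 mV.
Looking into X with the source shorted: R_th = R1'·R2/(R1'+R2) = 26.02 × 19.2/45.22 = 11.05 kΩ.

V_th ≈ 1.84 mV, R_th ≈ 11.0 kΩ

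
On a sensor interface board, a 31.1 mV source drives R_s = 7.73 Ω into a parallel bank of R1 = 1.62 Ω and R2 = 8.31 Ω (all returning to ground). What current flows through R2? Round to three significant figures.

Parallel bank: R_p = 1/(1/1.62 + 1/8.31) = 1.356 Ω.
Node voltage V_A = V_CC · R_p/(R_s + R_p) = 31.1 × 0.1492 = 4.641 mV.
I(R2) = V_A / R2 = 4.641/8.31 = 0.5584 mA.

I ≈ 0.558 mA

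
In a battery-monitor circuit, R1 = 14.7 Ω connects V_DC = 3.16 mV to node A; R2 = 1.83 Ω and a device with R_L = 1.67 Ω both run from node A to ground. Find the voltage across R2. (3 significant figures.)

V_out ≈ 0.177 mV

The load sits in parallel with R2, giving an effective lower resistance R2' = R2·R_L/(R2+R_L) = 0.8732 Ω.
Now apply the divider: V_out = 3.16 × 0.05607 = 0.1772 mV.
(Unloaded it would be 0.350 mV; the load pulls it down.)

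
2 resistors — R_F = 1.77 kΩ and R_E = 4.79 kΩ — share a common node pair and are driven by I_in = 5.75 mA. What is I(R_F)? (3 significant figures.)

I ≈ 4.20 mA

For two parallel branches, I_k = I_in · (other R)/(sum of R).
I(R_F) = 5.75 × 4.79/(1.77 + 4.79) = 5.75 × 0.7302 = 4.199 mA.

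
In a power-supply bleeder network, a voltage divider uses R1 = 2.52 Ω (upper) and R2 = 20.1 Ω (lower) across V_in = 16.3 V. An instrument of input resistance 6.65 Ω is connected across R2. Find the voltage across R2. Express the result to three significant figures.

The load sits in parallel with R2, giving an effective lower resistance R2' = R2·R_L/(R2+R_L) = 4.997 Ω.
Voltage divider with the loaded lower leg: V_out = 16.3 × 4.997/(2.52 + 4.997) = 16.3 × 0.6648 = 10.84 V.
(Unloaded it would be 14.5 V; the load pulls it down.)

V_out ≈ 10.8 V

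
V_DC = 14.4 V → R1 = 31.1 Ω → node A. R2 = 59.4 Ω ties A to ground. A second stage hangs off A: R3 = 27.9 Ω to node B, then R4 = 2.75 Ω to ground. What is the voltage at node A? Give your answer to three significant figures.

The second stage (R3 + R4 = 30.65 Ω) loads node A in parallel with R2.
Effective lower resistance at A: R2 ‖ 30.65 = 20.22 Ω.
So V_A = 14.4 × 0.3940 = 5.673 V.

V_A ≈ 5.67 V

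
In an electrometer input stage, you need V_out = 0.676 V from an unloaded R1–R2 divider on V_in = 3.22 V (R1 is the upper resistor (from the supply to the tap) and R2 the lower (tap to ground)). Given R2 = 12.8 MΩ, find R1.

V_out/V_in = R2/(R1+R2) = 0.2099.
R1 = R2·(1/k − 1) = 12.8 × 3.763 = 48.17 MΩ.

R1 ≈ 48.2 MΩ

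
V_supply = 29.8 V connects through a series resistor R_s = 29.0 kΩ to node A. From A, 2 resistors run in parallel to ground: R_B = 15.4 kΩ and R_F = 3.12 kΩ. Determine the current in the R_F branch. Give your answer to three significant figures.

I ≈ 0.784 mA

Equivalent of the parallel group: R_p = 2.594 kΩ.
V_A = 29.8 × 2.594/31.59 = 2.447 V.
Branch current I = V_A/R_F = 2.447/3.12 = 0.7843 mA.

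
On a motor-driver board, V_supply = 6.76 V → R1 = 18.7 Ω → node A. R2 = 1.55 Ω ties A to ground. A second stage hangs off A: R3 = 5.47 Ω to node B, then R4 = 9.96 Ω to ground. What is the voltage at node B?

V_B ≈ 0.306 V

The second stage (R3 + R4 = 15.43 Ω) loads node A in parallel with R2.
R2 ‖ (R3+R4) = 1.409 Ω.
First divider: V_A = V_supply · 1.409/(18.7 + 1.409) = 0.4735 V.
Stage 2 is unloaded, so V_B = V_A · R4/(R3+R4) = 0.4735 × 9.96/15.43 = 0.3056 V.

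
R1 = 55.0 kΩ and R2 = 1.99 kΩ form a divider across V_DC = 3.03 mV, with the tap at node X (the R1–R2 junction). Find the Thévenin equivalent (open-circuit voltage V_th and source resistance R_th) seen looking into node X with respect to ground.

V_th ≈ 0.106 mV, R_th ≈ 1.92 kΩ

V_th is the unloaded tap voltage: V_DC · R2/(R1+R2) = 3.03 × 0.03492 = 0.1058 mV.
Looking into X with the source shorted: R_th = R1·R2/(R1+R2) = 55.00 × 1.99/56.99 = 1.921 kΩ.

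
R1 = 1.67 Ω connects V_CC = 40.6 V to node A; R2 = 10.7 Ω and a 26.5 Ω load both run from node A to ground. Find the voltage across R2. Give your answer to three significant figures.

V_out ≈ 33.3 V

The load sits in parallel with R2, giving an effective lower resistance R2' = R2·R_L/(R2+R_L) = 7.622 Ω.
Then V_out = V_CC · R2'/(R1 + R2') = 40.6 × 7.622/9.292 = 33.30 V.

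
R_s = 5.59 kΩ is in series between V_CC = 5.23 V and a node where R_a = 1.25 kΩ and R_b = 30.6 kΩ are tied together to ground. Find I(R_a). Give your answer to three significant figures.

I ≈ 0.740 mA

Combine the parallel branches: R_p = (1/1.25 + 1/30.6)⁻¹ = 1.201 kΩ.
V_A by voltage divider: V_A = 5.23 × 1.201/(5.59 + 1.201) = 0.9249 V.
Branch current I = V_A/R_a = 0.9249/1.25 = 0.7399 mA.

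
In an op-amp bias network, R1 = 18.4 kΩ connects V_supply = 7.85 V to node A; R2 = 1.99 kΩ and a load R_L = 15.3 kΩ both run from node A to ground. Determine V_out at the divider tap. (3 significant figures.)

First combine the lower leg with the load: R2 ‖ R_L = 1.761 kΩ.
Now apply the divider: V_out = 7.85 × 0.08735 = 0.6857 V.

V_out ≈ 0.686 V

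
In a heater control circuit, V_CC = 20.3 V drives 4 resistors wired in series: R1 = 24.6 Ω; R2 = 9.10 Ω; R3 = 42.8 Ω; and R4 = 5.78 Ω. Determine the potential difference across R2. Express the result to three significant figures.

Series total: ΣR = 24.6 + 9.10 + 42.8 + 5.78 = 82.28 Ω.
By the voltage-divider rule, V = 20.3 × 9.100/82.28 = 2.245 V.

V ≈ 2.25 V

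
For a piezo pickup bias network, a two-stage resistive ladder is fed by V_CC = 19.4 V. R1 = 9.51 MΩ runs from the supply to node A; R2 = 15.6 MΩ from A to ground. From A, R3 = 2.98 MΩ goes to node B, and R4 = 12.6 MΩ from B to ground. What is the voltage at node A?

V_A ≈ 8.74 V

Node A sees R2 in parallel with the series input of stage 2, R3 + R4 = 15.58 MΩ.
R2 ‖ (R3+R4) = 7.795 MΩ.
First divider: V_A = V_CC · 7.795/(9.51 + 7.795) = 8.739 V.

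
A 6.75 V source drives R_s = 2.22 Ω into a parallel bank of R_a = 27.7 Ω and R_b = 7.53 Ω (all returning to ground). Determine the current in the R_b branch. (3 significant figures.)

Parallel bank: R_p = 1/(1/27.7 + 1/7.53) = 5.921 Ω.
Node voltage V_A = V_CC · R_p/(R_s + R_p) = 6.75 × 0.7273 = 4.909 V.
Branch current I = V_A/R_b = 4.909/7.53 = 0.6520 A.
(Equivalently: I_total = 0.8292 A, then current-divider fraction G_k/ΣG = 0.7863.)

I ≈ 0.652 A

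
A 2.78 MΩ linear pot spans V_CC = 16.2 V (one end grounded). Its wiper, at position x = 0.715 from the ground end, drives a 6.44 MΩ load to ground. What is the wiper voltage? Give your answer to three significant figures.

The pot divides into 0.7923 MΩ above the wiper and 1.988 MΩ below.
(x·R_p) ‖ R_L = 1.519 MΩ.
V_out = 16.2 × 1.519/(0.7923 + 1.519) = 10.65 V.

V_out ≈ 10.6 V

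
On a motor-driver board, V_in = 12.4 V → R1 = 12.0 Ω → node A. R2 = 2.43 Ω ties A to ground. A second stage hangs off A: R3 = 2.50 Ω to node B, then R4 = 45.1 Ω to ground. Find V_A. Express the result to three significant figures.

Looking into the second stage from A: R3 + R4 = 47.60 Ω appears in parallel with R2.
R2 ‖ (R3+R4) = 2.312 Ω.
So V_A = 12.4 × 0.1615 = 2.003 V.

V_A ≈ 2.00 V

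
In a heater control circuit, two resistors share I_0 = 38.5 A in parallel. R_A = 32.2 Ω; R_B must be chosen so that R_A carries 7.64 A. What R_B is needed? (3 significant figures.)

Two-branch current divider: I_A = I_0 · R_B/(R_A + R_B).
With f = 0.1984, R_B = R_A · f/(1−f) = 32.2 × 0.2476 = 7.972 Ω.

R_B ≈ 7.97 Ω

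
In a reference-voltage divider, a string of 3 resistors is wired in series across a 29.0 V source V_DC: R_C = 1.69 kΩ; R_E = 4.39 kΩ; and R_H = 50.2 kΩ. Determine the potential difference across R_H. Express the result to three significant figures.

ΣR = 1.69 + 4.39 + 50.2 = 56.28 kΩ.
By the voltage-divider rule, V = 29.0 × 50.20/56.28 = 25.87 V.

V ≈ 25.9 V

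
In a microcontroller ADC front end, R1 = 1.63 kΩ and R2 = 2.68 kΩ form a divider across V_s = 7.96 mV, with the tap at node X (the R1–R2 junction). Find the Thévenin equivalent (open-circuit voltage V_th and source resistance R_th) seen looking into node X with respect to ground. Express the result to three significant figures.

V_th ≈ 4.95 mV, R_th ≈ 1.01 kΩ

Open-circuit (no load on X): V_th = V_s · R2/(R1 + R2) = 7.96 × 2.68/(1.630 + 2.68) = 4.950 mV.
Zeroing V_s shorts the top of R1 to ground, so R_th = R1 ‖ R2 = 1.014 kΩ.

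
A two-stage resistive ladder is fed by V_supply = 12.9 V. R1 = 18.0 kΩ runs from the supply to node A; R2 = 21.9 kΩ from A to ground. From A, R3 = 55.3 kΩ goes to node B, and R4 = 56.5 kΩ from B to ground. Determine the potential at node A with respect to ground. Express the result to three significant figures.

V_A ≈ 6.51 V

Node A sees R2 in parallel with the series input of stage 2, R3 + R4 = 111.8 kΩ.
Effective lower resistance at A: R2 ‖ 111.8 = 18.31 kΩ.
First divider: V_A = V_supply · 18.31/(18.0 + 18.31) = 6.506 V.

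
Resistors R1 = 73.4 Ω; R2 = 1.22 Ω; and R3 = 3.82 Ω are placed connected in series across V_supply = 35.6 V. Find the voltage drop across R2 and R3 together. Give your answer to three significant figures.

ΣR = 73.4 + 1.22 + 3.82 = 78.44 Ω.
R_{R2..R3} = 1.22 + 3.82 = 5.040 Ω.
Voltage divider: V = V_supply · (5.040 / 78.44) = 35.6 × 0.06425 = 2.287 V.

V ≈ 2.29 V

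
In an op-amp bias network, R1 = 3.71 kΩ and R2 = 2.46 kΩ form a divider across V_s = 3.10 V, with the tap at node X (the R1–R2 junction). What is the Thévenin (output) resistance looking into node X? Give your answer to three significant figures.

R_th ≈ 1.48 kΩ

With V_s suppressed (replaced by a short), R_th = R1 ‖ R2 = (3.710 × 2.46)/(3.710 + 2.46) = 1.479 kΩ.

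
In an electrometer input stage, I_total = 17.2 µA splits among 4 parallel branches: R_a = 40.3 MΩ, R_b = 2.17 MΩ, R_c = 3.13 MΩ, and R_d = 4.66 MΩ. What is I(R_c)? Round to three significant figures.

I ≈ 5.39 µA

Conductances: ΣG = 1/40.3 + 1/2.17 + 1/3.13 + 1/4.66 = 1.020 (1/MΩ).
R_c takes the fraction G_k/ΣG = 0.3195/1.020 = 0.3133, so I = 17.2 × 0.3133 = 5.389 µA.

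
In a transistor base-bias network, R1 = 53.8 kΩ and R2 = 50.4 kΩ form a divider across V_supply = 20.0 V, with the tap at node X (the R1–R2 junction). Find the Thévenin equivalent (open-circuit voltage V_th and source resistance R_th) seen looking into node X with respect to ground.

V_th ≈ 9.67 V, R_th ≈ 26.0 kΩ

V_th is the unloaded tap voltage: V_supply · R2/(R1+R2) = 20.0 × 0.4837 = 9.674 V.
Looking into X with the source shorted: R_th = R1·R2/(R1+R2) = 53.80 × 50.4/104.2 = 26.02 kΩ.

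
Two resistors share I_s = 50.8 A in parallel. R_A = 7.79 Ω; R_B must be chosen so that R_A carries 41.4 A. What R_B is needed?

In a two-way split, I_A/I_s = R_B/(R_A + R_B).
With f = 0.8150, R_B = R_A · f/(1−f) = 7.79 × 4.404 = 34.31 Ω.

R_B ≈ 34.3 Ω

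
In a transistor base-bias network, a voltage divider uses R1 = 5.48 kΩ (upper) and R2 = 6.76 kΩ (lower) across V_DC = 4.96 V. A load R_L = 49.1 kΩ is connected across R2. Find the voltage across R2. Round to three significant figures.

The load sits in parallel with R2, giving an effective lower resistance R2' = R2·R_L/(R2+R_L) = 5.942 kΩ.
Then V_out = V_DC · R2'/(R1 + R2') = 4.96 × 5.942/11.42 = 2.580 V.
(Unloaded it would be 2.74 V; the load pulls it down.)

V_out ≈ 2.58 V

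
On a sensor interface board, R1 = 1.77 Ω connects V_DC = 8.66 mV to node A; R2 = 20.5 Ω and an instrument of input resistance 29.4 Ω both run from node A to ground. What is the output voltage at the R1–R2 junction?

The load sits in parallel with R2, giving an effective lower resistance R2' = R2·R_L/(R2+R_L) = 12.08 Ω.
Then V_out = V_DC · R2'/(R1 + R2') = 8.66 × 12.08/13.85 = 7.553 mV.
(Unloaded it would be 7.97 mV; the load pulls it down.)

V_out ≈ 7.55 mV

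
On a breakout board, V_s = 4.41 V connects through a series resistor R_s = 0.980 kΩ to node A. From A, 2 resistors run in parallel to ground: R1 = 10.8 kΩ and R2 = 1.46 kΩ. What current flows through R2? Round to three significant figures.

I ≈ 1.71 mA

Parallel bank: R_p = 1/(1/10.8 + 1/1.46) = 1.286 kΩ.
V_A by voltage divider: V_A = 4.41 × 1.286/(0.980 + 1.286) = 2.503 V.
I(R2) = V_A / R2 = 2.503/1.46 = 1.714 mA.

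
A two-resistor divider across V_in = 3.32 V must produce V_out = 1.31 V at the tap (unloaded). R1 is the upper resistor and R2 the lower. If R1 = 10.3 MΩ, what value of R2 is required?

Required fraction k = V_out/V_in = 0.3946.
Rearranging, R2 = R1·k/(1−k) = 10.3 × 0.6517 = 6.713 MΩ.

R2 ≈ 6.71 MΩ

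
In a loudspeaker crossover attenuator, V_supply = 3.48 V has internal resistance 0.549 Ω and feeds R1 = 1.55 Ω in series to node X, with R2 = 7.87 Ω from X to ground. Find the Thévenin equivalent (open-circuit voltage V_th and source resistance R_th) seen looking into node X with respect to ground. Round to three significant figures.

R1' = 0.549 + 1.55 = 2.099 Ω (source resistance + R1).
Open-circuit (no load on X): V_th = V_supply · R2/(R1' + R2) = 3.48 × 7.87/(2.099 + 7.87) = 2.747 V.
With V_supply suppressed (replaced by a short), R_th = R1' ‖ R2 = (2.099 × 7.87)/(2.099 + 7.87) = 1.657 Ω.

V_th ≈ 2.75 V, R_th ≈ 1.66 Ω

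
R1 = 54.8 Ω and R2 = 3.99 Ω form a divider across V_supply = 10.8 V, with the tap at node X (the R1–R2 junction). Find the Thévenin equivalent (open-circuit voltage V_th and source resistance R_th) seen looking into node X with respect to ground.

V_th is the unloaded tap voltage: V_supply · R2/(R1+R2) = 10.8 × 0.06787 = 0.7330 V.
Zeroing V_supply shorts the top of R1 to ground, so R_th = R1 ‖ R2 = 3.719 Ω.

V_th ≈ 0.733 V, R_th ≈ 3.72 Ω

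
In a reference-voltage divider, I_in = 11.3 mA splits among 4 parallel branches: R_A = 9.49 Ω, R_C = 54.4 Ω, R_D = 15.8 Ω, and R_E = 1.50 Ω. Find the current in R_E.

Conductances: ΣG = 1/9.49 + 1/54.4 + 1/15.8 + 1/1.50 = 0.8537 (1/Ω).
Current divider: I(R_E) = I_in · G_k/ΣG = 11.3 × (0.6667/0.8537) = 11.3 × 0.7809 = 8.824 mA.

I ≈ 8.82 mA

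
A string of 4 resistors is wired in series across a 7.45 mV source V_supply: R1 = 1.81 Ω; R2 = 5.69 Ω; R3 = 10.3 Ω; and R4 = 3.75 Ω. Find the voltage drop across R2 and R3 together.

V ≈ 5.53 mV

Series total: ΣR = 1.81 + 5.69 + 10.3 + 3.75 = 21.55 Ω.
R_{R2..R3} = 5.69 + 10.3 = 15.99 Ω.
By the voltage-divider rule, V = 7.45 × 15.99/21.55 = 5.528 mV.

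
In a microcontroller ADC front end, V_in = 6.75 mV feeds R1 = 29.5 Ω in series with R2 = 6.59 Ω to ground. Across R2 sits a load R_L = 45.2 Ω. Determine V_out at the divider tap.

First combine the lower leg with the load: R2 ‖ R_L = 5.751 Ω.
Then V_out = V_in · R2'/(R1 + R2') = 6.75 × 5.751/35.25 = 1.101 mV.

V_out ≈ 1.10 mV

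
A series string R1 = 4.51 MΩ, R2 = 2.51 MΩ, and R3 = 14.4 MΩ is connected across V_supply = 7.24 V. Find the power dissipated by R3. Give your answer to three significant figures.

ΣR = 21.42 MΩ → I = 7.24/21.42 = 0.3380 µA.
P = I²R = 0.1142 × 14.4 = 1.645 µW.

P ≈ 1.65 µW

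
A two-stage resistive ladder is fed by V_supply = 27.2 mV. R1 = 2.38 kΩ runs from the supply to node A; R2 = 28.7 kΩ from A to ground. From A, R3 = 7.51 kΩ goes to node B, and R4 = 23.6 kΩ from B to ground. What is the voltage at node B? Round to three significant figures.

The second stage (R3 + R4 = 31.11 kΩ) loads node A in parallel with R2.
R2 ‖ (R3+R4) = 14.93 kΩ.
So V_A = 27.2 × 0.8625 = 23.46 mV.
Stage 2 is unloaded, so V_B = V_A · R4/(R3+R4) = 23.46 × 23.6/31.11 = 17.80 mV.

V_B ≈ 17.8 mV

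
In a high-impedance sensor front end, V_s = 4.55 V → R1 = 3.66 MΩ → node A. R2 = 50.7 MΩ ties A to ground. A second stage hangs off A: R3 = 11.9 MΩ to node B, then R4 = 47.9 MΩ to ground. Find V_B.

V_B ≈ 3.22 V

The second stage (R3 + R4 = 59.80 MΩ) loads node A in parallel with R2.
R2 ‖ (R3+R4) = 27.44 MΩ.
V_A = 4.55 × 27.44/(3.66 + 27.44) = 4.014 V.
Then the unloaded second divider: V_B = V_A × R4/(R3+R4) = 4.014 × 0.8010 = 3.216 V.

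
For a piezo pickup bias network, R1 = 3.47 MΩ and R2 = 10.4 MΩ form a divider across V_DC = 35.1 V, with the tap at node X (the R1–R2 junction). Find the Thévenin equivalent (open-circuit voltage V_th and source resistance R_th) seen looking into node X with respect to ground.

V_th is the unloaded tap voltage: V_DC · R2/(R1+R2) = 35.1 × 0.7498 = 26.32 V.
With V_DC suppressed (replaced by a short), R_th = R1 ‖ R2 = (3.470 × 10.4)/(3.470 + 10.4) = 2.602 MΩ.

V_th ≈ 26.3 V, R_th ≈ 2.60 MΩ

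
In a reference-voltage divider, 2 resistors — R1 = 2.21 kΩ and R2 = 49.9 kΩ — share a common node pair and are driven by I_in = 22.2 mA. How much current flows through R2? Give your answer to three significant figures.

For two parallel branches, I_k = I_in · (other R)/(sum of R).
So I = 22.2 × 2.21/52.11 = 0.9415 mA.

I ≈ 0.942 mA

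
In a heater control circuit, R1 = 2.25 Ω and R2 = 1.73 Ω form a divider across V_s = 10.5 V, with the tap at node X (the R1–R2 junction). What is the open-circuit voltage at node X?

V_th ≈ 4.56 V

Open-circuit (no load on X): V_th = V_s · R2/(R1 + R2) = 10.5 × 1.73/(2.250 + 1.73) = 4.564 V.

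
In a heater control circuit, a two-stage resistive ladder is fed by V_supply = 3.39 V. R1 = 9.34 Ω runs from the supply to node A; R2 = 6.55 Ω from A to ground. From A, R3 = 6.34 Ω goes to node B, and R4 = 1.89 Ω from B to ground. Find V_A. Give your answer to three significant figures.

Node A sees R2 in parallel with the series input of stage 2, R3 + R4 = 8.230 Ω.
R2 ‖ (R3+R4) = 3.647 Ω.
V_A = 3.39 × 3.647/(9.34 + 3.647) = 0.9520 V.

V_A ≈ 0.952 V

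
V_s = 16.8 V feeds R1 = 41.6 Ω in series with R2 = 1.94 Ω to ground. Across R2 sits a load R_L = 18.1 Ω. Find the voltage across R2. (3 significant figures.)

First combine the lower leg with the load: R2 ‖ R_L = 1.752 Ω.
Now apply the divider: V_out = 16.8 × 0.04042 = 0.6790 V.
(Unloaded it would be 0.749 V; the load pulls it down.)

V_out ≈ 0.679 V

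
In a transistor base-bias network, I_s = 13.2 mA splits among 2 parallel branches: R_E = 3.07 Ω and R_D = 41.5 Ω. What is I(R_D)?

I ≈ 0.909 mA

Two-branch current divider: I_k = I_s · R_other/(R_1 + R_2).
So I = 13.2 × 3.07/44.57 = 0.9092 mA.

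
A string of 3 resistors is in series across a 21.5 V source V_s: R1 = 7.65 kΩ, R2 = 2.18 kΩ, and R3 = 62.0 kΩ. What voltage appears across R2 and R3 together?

V ≈ 19.2 V

ΣR = 7.65 + 2.18 + 62.0 = 71.83 kΩ.
R_{R2..R3} = 2.18 + 62.0 = 64.18 kΩ.
V = V_s · R/ΣR = 21.5 × 0.8935 = 19.21 V.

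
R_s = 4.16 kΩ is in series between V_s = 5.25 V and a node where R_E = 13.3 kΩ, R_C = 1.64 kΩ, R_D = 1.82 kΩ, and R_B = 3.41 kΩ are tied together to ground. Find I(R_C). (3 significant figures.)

I ≈ 0.435 mA

Equivalent of the parallel group: R_p = 0.6546 kΩ.
V_A by voltage divider: V_A = 5.25 × 0.6546/(4.16 + 0.6546) = 0.7138 V.
Branch current I = V_A/R_C = 0.7138/1.64 = 0.4352 mA.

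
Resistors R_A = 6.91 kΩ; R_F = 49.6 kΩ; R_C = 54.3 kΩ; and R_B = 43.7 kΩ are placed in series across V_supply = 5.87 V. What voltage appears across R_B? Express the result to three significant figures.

Series total: ΣR = 6.91 + 49.6 + 54.3 + 43.7 = 154.5 kΩ.
Voltage divider: V = V_supply · (43.70 / 154.5) = 5.87 × 0.2828 = 1.660 V.

V ≈ 1.66 V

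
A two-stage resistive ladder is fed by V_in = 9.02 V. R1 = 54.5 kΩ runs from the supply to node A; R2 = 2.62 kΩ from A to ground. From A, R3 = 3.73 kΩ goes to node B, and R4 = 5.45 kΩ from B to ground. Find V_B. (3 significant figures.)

V_B ≈ 0.193 V

Looking into the second stage from A: R3 + R4 = 9.180 kΩ appears in parallel with R2.
Effective lower resistance at A: R2 ‖ 9.180 = 2.038 kΩ.
First divider: V_A = V_in · 2.038/(54.5 + 2.038) = 0.3252 V.
Then the unloaded second divider: V_B = V_A × R4/(R3+R4) = 0.3252 × 0.5937 = 0.1931 V.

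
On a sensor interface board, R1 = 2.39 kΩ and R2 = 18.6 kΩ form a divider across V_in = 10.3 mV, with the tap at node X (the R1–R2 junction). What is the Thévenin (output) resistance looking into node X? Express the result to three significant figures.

Zeroing V_in shorts the top of R1 to ground, so R_th = R1 ‖ R2 = 2.118 kΩ.

R_th ≈ 2.12 kΩ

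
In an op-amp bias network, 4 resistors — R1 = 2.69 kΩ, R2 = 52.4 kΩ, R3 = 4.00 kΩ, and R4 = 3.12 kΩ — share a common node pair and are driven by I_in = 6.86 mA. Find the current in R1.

I ≈ 2.65 mA

Conductances: ΣG = 1/2.69 + 1/52.4 + 1/4.00 + 1/3.12 = 0.9613 (1/kΩ).
Current divider: I(R1) = I_in · G_k/ΣG = 6.86 × (0.3717/0.9613) = 6.86 × 0.3867 = 2.653 mA.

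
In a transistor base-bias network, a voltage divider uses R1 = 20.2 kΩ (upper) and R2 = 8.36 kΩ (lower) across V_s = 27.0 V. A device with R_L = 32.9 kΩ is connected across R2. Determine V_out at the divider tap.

V_out ≈ 6.70 V

The load sits in parallel with R2, giving an effective lower resistance R2' = R2·R_L/(R2+R_L) = 6.666 kΩ.
Now apply the divider: V_out = 27.0 × 0.2481 = 6.699 V.
(Unloaded it would be 7.90 V; the load pulls it down.)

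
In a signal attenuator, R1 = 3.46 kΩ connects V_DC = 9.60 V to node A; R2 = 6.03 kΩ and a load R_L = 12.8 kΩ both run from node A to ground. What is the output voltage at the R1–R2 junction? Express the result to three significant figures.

V_out ≈ 5.21 V

The load sits in parallel with R2, giving an effective lower resistance R2' = R2·R_L/(R2+R_L) = 4.099 kΩ.
Then V_out = V_DC · R2'/(R1 + R2') = 9.60 × 4.099/7.559 = 5.206 V.
(Unloaded it would be 6.10 V; the load pulls it down.)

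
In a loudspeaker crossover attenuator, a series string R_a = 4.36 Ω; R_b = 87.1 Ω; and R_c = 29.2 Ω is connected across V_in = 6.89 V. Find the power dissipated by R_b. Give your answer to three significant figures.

P ≈ 0.284 W

Series current I = V_in/ΣR = 6.89/120.7 = 0.05710 A.
P(R_b) = I²·R_b = (0.05710)² × 87.1 = 0.2840 W.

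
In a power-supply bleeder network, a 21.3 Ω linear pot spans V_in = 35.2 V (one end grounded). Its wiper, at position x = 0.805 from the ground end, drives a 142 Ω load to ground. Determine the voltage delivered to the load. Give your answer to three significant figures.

V_out ≈ 27.7 V

The pot divides into 4.153 Ω above the wiper and 17.15 Ω below.
(x·R_p) ‖ R_L = 15.30 Ω.
Loaded-divider output: V_out = 35.2 × 0.7865 = 27.68 V.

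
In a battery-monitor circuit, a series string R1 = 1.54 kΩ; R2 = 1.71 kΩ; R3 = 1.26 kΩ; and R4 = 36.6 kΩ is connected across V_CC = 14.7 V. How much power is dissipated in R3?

Series current I = V_CC/ΣR = 14.7/41.11 = 0.3576 mA.
P = I²R = 0.1279 × 1.26 = 0.1611 mW.

P ≈ 0.161 mW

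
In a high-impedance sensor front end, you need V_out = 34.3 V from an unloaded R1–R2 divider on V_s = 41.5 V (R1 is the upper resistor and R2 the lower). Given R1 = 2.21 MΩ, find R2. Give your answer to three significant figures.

R2 ≈ 10.5 MΩ

V_out/V_s = R2/(R1+R2) = 0.8265.
R2 = R1 · 0.8265/(1 − 0.8265) = 10.53 MΩ.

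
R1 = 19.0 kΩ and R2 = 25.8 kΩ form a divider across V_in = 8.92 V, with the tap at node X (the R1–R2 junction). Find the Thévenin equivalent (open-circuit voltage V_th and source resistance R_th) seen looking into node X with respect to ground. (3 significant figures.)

V_th ≈ 5.14 V, R_th ≈ 10.9 kΩ

With X open, the divider is unloaded: V_th = 8.92 × 25.8/44.80 = 5.137 V.
Zeroing V_in shorts the top of R1 to ground, so R_th = R1 ‖ R2 = 10.94 kΩ.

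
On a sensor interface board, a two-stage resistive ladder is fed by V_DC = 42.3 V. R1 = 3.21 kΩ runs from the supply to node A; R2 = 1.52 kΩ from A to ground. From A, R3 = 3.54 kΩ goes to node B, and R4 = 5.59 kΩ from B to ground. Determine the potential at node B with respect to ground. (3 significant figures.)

Looking into the second stage from A: R3 + R4 = 9.130 kΩ appears in parallel with R2.
Effective lower resistance at A: R2 ‖ 9.130 = 1.303 kΩ.
First divider: V_A = V_DC · 1.303/(3.21 + 1.303) = 12.21 V.
Then the unloaded second divider: V_B = V_A × R4/(R3+R4) = 12.21 × 0.6123 = 7.478 V.

V_B ≈ 7.48 V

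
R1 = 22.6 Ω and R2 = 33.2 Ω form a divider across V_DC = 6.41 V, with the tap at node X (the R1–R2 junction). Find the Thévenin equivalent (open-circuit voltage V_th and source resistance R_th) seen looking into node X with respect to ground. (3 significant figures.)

Open-circuit (no load on X): V_th = V_DC · R2/(R1 + R2) = 6.41 × 33.2/(22.60 + 33.2) = 3.814 V.
Zeroing V_DC shorts the top of R1 to ground, so R_th = R1 ‖ R2 = 13.45 Ω.

V_th ≈ 3.81 V, R_th ≈ 13.4 Ω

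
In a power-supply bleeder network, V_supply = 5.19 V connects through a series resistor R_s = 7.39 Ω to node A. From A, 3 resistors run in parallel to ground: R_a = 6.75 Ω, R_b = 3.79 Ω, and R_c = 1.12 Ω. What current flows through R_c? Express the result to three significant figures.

I ≈ 0.435 A

Combine the parallel branches: R_p = (1/6.75 + 1/3.79 + 1/1.12)⁻¹ = 0.7664 Ω.
V_A by voltage divider: V_A = 5.19 × 0.7664/(7.39 + 0.7664) = 0.4876 V.
I(R_c) = V_A / R_c = 0.4876/1.12 = 0.4354 A.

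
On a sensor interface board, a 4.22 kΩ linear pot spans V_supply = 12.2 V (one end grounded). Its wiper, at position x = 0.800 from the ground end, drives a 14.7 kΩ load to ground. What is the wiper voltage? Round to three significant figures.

The pot divides into 0.8440 kΩ above the wiper and 3.376 kΩ below.
(x·R_p) ‖ R_L = 2.745 kΩ.
V_out = 12.2 × 2.745/(0.8440 + 2.745) = 9.331 V.

V_out ≈ 9.33 V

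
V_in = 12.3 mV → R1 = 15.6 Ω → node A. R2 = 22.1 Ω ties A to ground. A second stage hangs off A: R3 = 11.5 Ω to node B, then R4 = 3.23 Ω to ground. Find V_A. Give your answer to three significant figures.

Node A sees R2 in parallel with the series input of stage 2, R3 + R4 = 14.73 Ω.
Effective lower resistance at A: R2 ‖ 14.73 = 8.839 Ω.
So V_A = 12.3 × 0.3617 = 4.449 mV.

V_A ≈ 4.45 mV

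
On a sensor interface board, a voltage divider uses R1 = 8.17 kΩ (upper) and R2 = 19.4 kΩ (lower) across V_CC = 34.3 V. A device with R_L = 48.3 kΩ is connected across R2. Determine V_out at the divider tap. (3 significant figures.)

V_out ≈ 21.6 V

R2 ‖ R_L = (19.4 × 48.3)/(19.4 + 48.3) = 13.84 kΩ.
Then V_out = V_CC · R2'/(R1 + R2') = 34.3 × 13.84/22.01 = 21.57 V.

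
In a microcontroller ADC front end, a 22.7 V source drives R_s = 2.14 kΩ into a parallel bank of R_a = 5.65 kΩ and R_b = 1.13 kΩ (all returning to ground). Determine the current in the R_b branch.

Equivalent of the parallel group: R_p = 0.9417 kΩ.
V_A by voltage divider: V_A = 22.7 × 0.9417/(2.14 + 0.9417) = 6.936 V.
Branch current I = V_A/R_b = 6.936/1.13 = 6.138 mA.

I ≈ 6.14 mA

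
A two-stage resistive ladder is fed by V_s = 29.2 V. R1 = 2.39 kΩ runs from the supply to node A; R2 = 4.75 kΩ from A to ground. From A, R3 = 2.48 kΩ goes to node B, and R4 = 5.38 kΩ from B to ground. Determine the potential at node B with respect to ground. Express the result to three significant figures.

Looking into the second stage from A: R3 + R4 = 7.860 kΩ appears in parallel with R2.
R2 ‖ (R3+R4) = 2.961 kΩ.
V_A = 29.2 × 2.961/(2.39 + 2.961) = 16.16 V.
Stage 2 is unloaded, so V_B = V_A · R4/(R3+R4) = 16.16 × 5.38/7.860 = 11.06 V.

V_B ≈ 11.1 V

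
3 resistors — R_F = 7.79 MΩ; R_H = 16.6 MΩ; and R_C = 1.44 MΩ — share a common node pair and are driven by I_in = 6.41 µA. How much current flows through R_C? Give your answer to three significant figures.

I ≈ 5.04 µA

Conductances: ΣG = 1/7.79 + 1/16.6 + 1/1.44 = 0.8831 (1/MΩ).
R_C takes the fraction G_k/ΣG = 0.6944/0.8831 = 0.7864, so I = 6.41 × 0.7864 = 5.041 µA.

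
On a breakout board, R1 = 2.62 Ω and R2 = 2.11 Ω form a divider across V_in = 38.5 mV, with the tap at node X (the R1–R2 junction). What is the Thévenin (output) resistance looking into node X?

R_th ≈ 1.17 Ω

Zeroing V_in shorts the top of R1 to ground, so R_th = R1 ‖ R2 = 1.169 Ω.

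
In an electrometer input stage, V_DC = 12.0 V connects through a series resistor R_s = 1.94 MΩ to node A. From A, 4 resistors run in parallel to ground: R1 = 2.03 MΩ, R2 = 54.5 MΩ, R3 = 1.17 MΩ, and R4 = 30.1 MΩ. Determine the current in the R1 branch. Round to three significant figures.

I ≈ 1.59 µA

Parallel bank: R_p = 1/(1/2.03 + 1/54.5 + 1/1.17 + 1/30.1) = 0.7149 MΩ.
V_A = 12.0 × 0.7149/2.655 = 3.231 V.
Branch current I = V_A/R1 = 3.231/2.03 = 1.592 µA.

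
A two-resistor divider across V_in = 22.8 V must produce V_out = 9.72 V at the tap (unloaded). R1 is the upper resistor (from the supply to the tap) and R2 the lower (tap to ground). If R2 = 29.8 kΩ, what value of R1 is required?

V_out/V_in = R2/(R1+R2) = 0.4263.
So R1 = R2 · (V_in/V_out − 1) = 29.8 × (22.8/9.72 − 1) = 29.8 × 1.346 = 40.10 kΩ.

R1 ≈ 40.1 kΩ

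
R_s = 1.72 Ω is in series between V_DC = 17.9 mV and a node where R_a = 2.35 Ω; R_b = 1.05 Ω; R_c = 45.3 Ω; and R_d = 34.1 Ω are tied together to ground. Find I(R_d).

Parallel bank: R_p = 1/(1/2.35 + 1/1.05 + 1/45.3 + 1/34.1) = 0.6996 Ω.
V_A by voltage divider: V_A = 17.9 × 0.6996/(1.72 + 0.6996) = 5.176 mV.
I(R_d) = V_A / R_d = 5.176/34.1 = 0.1518 mA.

I ≈ 0.152 mA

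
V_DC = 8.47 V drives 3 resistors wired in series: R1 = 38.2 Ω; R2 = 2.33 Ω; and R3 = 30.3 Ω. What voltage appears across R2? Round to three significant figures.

ΣR = 38.2 + 2.33 + 30.3 = 70.83 Ω.
By the voltage-divider rule, V = 8.47 × 2.330/70.83 = 0.2786 V.

V ≈ 0.279 V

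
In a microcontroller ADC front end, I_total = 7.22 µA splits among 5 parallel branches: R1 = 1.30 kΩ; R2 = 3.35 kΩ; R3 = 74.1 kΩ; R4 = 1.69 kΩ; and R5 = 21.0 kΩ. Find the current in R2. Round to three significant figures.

Conductances: ΣG = 1/1.30 + 1/3.35 + 1/74.1 + 1/1.69 + 1/21.0 = 1.721 (1/kΩ).
Current divider: I(R2) = I_total · G_k/ΣG = 7.22 × (0.2985/1.721) = 7.22 × 0.1735 = 1.253 µA.

I ≈ 1.25 µA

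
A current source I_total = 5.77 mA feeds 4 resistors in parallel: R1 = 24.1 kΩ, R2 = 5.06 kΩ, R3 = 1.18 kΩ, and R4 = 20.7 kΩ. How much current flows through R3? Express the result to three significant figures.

I ≈ 4.31 mA

ΣG = 1/24.1 + 1/5.06 + 1/1.18 + 1/20.7 = 1.135.
By the current-divider rule, I = I_total · G_k/ΣG = 5.77 × 0.7467 = 4.309 mA.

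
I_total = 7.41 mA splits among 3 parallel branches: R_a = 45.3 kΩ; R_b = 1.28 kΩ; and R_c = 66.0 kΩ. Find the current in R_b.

I ≈ 7.07 mA

ΣG = 1/45.3 + 1/1.28 + 1/66.0 = 0.8185.
By the current-divider rule, I = I_total · G_k/ΣG = 7.41 × 0.9545 = 7.073 mA.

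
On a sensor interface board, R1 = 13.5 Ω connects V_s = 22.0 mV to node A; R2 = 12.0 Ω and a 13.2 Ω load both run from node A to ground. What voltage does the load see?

R2 ‖ R_L = (12.0 × 13.2)/(12.0 + 13.2) = 6.286 Ω.
Now apply the divider: V_out = 22.0 × 0.3177 = 6.989 mV.

V_out ≈ 6.99 mV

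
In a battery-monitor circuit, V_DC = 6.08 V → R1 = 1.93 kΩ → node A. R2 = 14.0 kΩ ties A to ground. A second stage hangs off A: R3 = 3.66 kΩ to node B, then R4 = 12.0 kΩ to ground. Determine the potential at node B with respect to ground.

Node A sees R2 in parallel with the series input of stage 2, R3 + R4 = 15.66 kΩ.
R2 ‖ (R3+R4) = 7.392 kΩ.
So V_A = 6.08 × 0.7930 = 4.821 V.
Then the unloaded second divider: V_B = V_A × R4/(R3+R4) = 4.821 × 0.7663 = 3.694 V.

V_B ≈ 3.69 V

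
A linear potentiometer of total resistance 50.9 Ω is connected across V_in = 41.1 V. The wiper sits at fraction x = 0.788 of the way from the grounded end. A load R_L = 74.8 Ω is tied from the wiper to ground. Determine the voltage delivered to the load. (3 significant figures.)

V_out ≈ 29.1 V

Split the track: R_lower = x·R_p = 40.11 Ω, R_upper = (1−x)·R_p = 10.79 Ω.
R_L loads the lower segment: effective lower R = 26.11 Ω.
Loaded-divider output: V_out = 41.1 × 0.7076 = 29.08 V.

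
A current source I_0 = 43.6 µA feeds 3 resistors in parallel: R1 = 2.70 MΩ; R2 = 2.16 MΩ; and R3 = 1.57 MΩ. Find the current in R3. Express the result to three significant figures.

ΣG = 1/2.70 + 1/2.16 + 1/1.57 = 1.470.
R3 takes the fraction G_k/ΣG = 0.6369/1.470 = 0.4332, so I = 43.6 × 0.4332 = 18.89 µA.

I ≈ 18.9 µA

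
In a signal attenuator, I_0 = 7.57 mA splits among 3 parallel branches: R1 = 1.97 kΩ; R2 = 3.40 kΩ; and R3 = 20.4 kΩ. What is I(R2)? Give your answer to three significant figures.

ΣG = 1/1.97 + 1/3.40 + 1/20.4 = 0.8508.
Current divider: I(R2) = I_0 · G_k/ΣG = 7.57 × (0.2941/0.8508) = 7.57 × 0.3457 = 2.617 mA.

I ≈ 2.62 mA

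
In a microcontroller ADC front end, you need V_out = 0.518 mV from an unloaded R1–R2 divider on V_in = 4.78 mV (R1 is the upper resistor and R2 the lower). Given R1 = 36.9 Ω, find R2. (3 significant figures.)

R2 ≈ 4.48 Ω

The divider ratio is R2/(R1+R2) = 0.518/4.78 = 0.1084.
Rearranging, R2 = R1·k/(1−k) = 36.9 × 0.1215 = 4.485 Ω.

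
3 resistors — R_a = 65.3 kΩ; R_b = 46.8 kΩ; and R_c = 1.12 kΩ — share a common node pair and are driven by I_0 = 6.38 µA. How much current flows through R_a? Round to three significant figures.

I ≈ 0.105 µA

Total conductance ΣG = 1/65.3 + 1/46.8 + 1/1.12 = 0.9295 (units of 1/kΩ).
R_a takes the fraction G_k/ΣG = 0.01531/0.9295 = 0.01647, so I = 6.38 × 0.01647 = 0.1051 µA.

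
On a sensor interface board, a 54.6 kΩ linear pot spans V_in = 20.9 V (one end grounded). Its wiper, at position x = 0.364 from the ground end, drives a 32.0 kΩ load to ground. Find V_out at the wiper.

Lower segment x·R_p = 19.87 kΩ; upper segment (1−x)·R_p = 34.73 kΩ.
R_L loads the lower segment: effective lower R = 12.26 kΩ.
V_out = 20.9 × 12.26/(34.73 + 12.26) = 5.453 V.
(Unloaded: V_out = x·V_in = 7.61 V.)

V_out ≈ 5.45 V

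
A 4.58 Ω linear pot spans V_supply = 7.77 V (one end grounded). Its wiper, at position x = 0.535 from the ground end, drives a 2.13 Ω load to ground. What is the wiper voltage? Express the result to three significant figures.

V_out ≈ 2.71 V

Split the track: R_lower = x·R_p = 2.450 Ω, R_upper = (1−x)·R_p = 2.130 Ω.
R_L loads the lower segment: effective lower R = 1.139 Ω.
Loaded-divider output: V_out = 7.77 × 0.3486 = 2.708 V.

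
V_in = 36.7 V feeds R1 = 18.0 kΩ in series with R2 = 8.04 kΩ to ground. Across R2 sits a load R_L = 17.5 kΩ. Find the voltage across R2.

R2 ‖ R_L = (8.04 × 17.5)/(8.04 + 17.5) = 5.509 kΩ.
Now apply the divider: V_out = 36.7 × 0.2343 = 8.600 V.

V_out ≈ 8.60 V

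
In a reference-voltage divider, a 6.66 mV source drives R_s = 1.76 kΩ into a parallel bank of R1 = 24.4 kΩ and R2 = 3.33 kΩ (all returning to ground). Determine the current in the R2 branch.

I ≈ 1.25 µA

Combine the parallel branches: R_p = (1/24.4 + 1/3.33)⁻¹ = 2.930 kΩ.
V_A = 6.66 × 2.930/4.690 = 4.161 mV.
Branch current I = V_A/R2 = 4.161/3.33 = 1.249 µA.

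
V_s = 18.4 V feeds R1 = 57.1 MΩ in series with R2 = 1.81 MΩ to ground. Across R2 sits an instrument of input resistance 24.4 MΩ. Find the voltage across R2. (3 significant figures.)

V_out ≈ 0.527 V

R2 ‖ R_L = (1.81 × 24.4)/(1.81 + 24.4) = 1.685 MΩ.
Then V_out = V_s · R2'/(R1 + R2') = 18.4 × 1.685/58.79 = 0.5274 V.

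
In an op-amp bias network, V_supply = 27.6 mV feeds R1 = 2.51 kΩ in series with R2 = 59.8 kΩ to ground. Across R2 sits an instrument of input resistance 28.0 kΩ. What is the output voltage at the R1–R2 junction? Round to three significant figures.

V_out ≈ 24.4 mV

R2 ‖ R_L = (59.8 × 28.0)/(59.8 + 28.0) = 19.07 kΩ.
Then V_out = V_supply · R2'/(R1 + R2') = 27.6 × 19.07/21.58 = 24.39 mV.
(Unloaded it would be 26.5 mV; the load pulls it down.)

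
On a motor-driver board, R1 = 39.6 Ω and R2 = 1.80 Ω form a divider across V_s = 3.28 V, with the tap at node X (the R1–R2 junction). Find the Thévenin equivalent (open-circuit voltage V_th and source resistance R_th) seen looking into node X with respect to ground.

V_th ≈ 0.143 V, R_th ≈ 1.72 Ω

With X open, the divider is unloaded: V_th = 3.28 × 1.80/41.40 = 0.1426 V.
With V_s suppressed (replaced by a short), R_th = R1 ‖ R2 = (39.60 × 1.80)/(39.60 + 1.80) = 1.722 Ω.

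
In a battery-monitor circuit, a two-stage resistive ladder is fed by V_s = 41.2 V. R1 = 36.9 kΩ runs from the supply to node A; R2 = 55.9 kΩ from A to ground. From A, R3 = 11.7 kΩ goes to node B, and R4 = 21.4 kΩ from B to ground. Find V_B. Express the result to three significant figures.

The second stage (R3 + R4 = 33.10 kΩ) loads node A in parallel with R2.
Effective lower resistance at A: R2 ‖ 33.10 = 20.79 kΩ.
So V_A = 41.2 × 0.3604 = 14.85 V.
Then the unloaded second divider: V_B = V_A × R4/(R3+R4) = 14.85 × 0.6465 = 9.599 V.

V_B ≈ 9.60 V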